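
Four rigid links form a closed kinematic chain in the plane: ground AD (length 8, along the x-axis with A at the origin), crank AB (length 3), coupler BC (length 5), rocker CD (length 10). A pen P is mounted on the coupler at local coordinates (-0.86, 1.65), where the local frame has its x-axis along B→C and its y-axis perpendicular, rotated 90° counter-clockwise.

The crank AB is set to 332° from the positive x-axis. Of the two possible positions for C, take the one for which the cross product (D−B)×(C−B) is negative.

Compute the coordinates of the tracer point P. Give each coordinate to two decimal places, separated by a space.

A=(0,0), D=(8.00,0)
B = A + 3.00·(cos332°, sin332°) = (2.6488, -1.4084)
|BD| = 5.5334
circle(B,5.00) ∩ circle(D,10.00): a=-4.0103, h=2.9862
  candidates: C₊=(-1.9895,0.4587) cross=16.524; C₋=(-0.4693,-5.3170) cross=-16.524
  mode - wants cross < 0 → take C=(-0.4693,-5.3170) (cross=-16.524)
ex = (C−B)/|BC| = (-0.6236,-0.7817); ey = (0.7817,-0.6236)
P = B + -0.86·ex + 1.65·ey = (4.4750,-1.7651)

4.47 -1.77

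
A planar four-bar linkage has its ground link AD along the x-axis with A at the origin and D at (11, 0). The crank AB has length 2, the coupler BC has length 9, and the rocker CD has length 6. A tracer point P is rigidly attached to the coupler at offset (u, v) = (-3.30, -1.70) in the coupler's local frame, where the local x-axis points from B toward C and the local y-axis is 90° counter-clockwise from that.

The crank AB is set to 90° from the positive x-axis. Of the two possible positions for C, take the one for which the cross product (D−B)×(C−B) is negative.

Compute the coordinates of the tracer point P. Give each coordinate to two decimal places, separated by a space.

A=(0,0), D=(11.00,0)
B = A + 2.00·(cos90°, sin90°) = (0.0000, 2.0000)
|BD| = 11.1803
circle(B,9.00) ∩ circle(D,6.00): a=7.6026, h=4.8166
  candidates: C₊=(8.3416,5.3789) cross=53.852; C₋=(6.6184,-4.0989) cross=-53.852
  mode - wants cross < 0 → take C=(6.6184,-4.0989) (cross=-53.852)
ex = (C−B)/|BC| = (0.7354,-0.6777); ey = (0.6777,0.7354)
P = B + -3.30·ex + -1.70·ey = (-3.5788,2.9861)

-3.58 2.99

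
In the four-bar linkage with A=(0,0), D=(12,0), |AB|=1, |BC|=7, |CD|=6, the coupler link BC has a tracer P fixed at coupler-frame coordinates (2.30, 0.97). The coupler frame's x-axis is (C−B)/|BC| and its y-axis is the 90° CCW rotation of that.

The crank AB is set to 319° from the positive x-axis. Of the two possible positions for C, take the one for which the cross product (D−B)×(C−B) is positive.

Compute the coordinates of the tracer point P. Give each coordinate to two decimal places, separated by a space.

A=(0,0), D=(12.00,0)
B = A + 1.00·(cos319°, sin319°) = (0.7547, -0.6561)
|BD| = 11.2644
circle(B,7.00) ∩ circle(D,6.00): a=6.2092, h=3.2319
  candidates: C₊=(6.7652,2.9320) cross=36.406; C₋=(7.1416,-3.5209) cross=-36.406
  mode + wants cross > 0 → take C=(6.7652,2.9320) (cross=36.406)
ex = (C−B)/|BC| = (0.8586,0.5126); ey = (-0.5126,0.8586)
P = B + 2.30·ex + 0.97·ey = (2.2324,1.3558)

2.23 1.36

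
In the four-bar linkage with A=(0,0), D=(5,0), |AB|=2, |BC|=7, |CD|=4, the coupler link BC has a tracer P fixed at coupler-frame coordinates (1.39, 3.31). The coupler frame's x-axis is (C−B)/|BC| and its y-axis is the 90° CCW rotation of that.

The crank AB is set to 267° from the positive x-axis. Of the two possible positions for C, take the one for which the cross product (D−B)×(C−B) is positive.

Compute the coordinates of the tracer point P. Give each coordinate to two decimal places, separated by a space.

-2.08 1.00

A=(0,0), D=(5.00,0)
B = A + 2.00·(cos267°, sin267°) = (-0.1047, -1.9973)
|BD| = 5.4815
circle(B,7.00) ∩ circle(D,4.00): a=5.7509, h=3.9909
  candidates: C₊=(3.7967,3.8147) cross=21.876; C₋=(6.7050,-3.6184) cross=-21.876
  mode + wants cross > 0 → take C=(3.7967,3.8147) (cross=21.876)
ex = (C−B)/|BC| = (0.5573,0.8303); ey = (-0.8303,0.5573)
P = B + 1.39·ex + 3.31·ey = (-2.0782,1.0016)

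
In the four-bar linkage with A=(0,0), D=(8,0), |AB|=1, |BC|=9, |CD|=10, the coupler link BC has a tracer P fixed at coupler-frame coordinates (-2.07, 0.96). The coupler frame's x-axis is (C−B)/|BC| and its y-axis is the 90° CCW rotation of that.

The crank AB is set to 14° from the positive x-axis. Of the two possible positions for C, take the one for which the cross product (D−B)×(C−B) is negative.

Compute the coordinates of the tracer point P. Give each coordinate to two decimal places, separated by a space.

A=(0,0), D=(8.00,0)
B = A + 1.00·(cos14°, sin14°) = (0.9703, 0.2419)
|BD| = 7.0339
circle(B,9.00) ∩ circle(D,10.00): a=2.1663, h=8.7354
  candidates: C₊=(3.4358,8.8976) cross=61.444; C₋=(2.8349,-8.5628) cross=-61.444
  mode - wants cross < 0 → take C=(2.8349,-8.5628) (cross=-61.444)
ex = (C−B)/|BC| = (0.2072,-0.9783); ey = (0.9783,0.2072)
P = B + -2.07·ex + 0.96·ey = (1.4806,2.4659)

1.48 2.47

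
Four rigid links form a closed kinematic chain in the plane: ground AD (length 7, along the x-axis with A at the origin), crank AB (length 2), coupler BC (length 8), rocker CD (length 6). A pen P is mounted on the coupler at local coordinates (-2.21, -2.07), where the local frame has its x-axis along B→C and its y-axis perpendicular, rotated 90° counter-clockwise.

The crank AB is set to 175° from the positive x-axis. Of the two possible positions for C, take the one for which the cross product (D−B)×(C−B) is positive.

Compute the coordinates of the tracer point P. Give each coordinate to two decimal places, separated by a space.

A=(0,0), D=(7.00,0)
B = A + 2.00·(cos175°, sin175°) = (-1.9924, 0.1743)
|BD| = 8.9941
circle(B,8.00) ∩ circle(D,6.00): a=6.0536, h=5.2301
  candidates: C₊=(4.1615,5.2861) cross=47.040; C₋=(3.9587,-5.1721) cross=-47.040
  mode + wants cross > 0 → take C=(4.1615,5.2861) (cross=47.040)
ex = (C−B)/|BC| = (0.7692,0.6390); ey = (-0.6390,0.7692)
P = B + -2.21·ex + -2.07·ey = (-2.3697,-2.8301)

-2.37 -2.83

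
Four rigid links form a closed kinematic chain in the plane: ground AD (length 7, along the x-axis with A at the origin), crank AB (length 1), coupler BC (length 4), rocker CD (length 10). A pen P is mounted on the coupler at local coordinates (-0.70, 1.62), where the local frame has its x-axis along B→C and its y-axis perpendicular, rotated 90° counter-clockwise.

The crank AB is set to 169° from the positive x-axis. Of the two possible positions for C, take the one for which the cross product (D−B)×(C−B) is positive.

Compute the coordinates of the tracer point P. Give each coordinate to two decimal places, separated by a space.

-2.32 -0.96

A=(0,0), D=(7.00,0)
B = A + 1.00·(cos169°, sin169°) = (-0.9816, 0.1908)
|BD| = 7.9839
circle(B,4.00) ∩ circle(D,10.00): a=-1.2686, h=3.7935
  candidates: C₊=(-2.1592,4.0135) cross=30.287; C₋=(-2.3406,-3.5713) cross=-30.287
  mode + wants cross > 0 → take C=(-2.1592,4.0135) (cross=30.287)
ex = (C−B)/|BC| = (-0.2944,0.9557); ey = (-0.9557,-0.2944)
P = B + -0.70·ex + 1.62·ey = (-2.3238,-0.9551)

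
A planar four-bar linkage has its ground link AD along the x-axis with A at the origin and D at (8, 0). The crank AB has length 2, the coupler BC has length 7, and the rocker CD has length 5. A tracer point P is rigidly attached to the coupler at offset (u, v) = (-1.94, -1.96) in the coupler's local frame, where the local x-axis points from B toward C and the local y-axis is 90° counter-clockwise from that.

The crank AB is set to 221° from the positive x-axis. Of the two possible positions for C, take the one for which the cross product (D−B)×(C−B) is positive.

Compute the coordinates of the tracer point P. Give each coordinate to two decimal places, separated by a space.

A=(0,0), D=(8.00,0)
B = A + 2.00·(cos221°, sin221°) = (-1.5094, -1.3121)
|BD| = 9.5995
circle(B,7.00) ∩ circle(D,5.00): a=6.0498, h=3.5213
  candidates: C₊=(4.0023,3.0031) cross=33.803; C₋=(4.9649,-3.9735) cross=-33.803
  mode + wants cross > 0 → take C=(4.0023,3.0031) (cross=33.803)
ex = (C−B)/|BC| = (0.7874,0.6165); ey = (-0.6165,0.7874)
P = B + -1.94·ex + -1.96·ey = (-1.8287,-4.0513)

-1.83 -4.05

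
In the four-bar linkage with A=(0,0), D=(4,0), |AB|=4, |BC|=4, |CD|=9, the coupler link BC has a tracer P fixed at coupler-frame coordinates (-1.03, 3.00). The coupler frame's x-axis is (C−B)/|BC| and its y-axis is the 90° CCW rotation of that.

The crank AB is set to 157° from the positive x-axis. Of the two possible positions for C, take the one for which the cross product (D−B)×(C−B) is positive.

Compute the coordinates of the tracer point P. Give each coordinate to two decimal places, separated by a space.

-6.80 0.97

A=(0,0), D=(4.00,0)
B = A + 4.00·(cos157°, sin157°) = (-3.6820, 1.5629)
|BD| = 7.8394
circle(B,4.00) ∩ circle(D,9.00): a=-0.2260, h=3.9936
  candidates: C₊=(-3.1073,5.5214) cross=31.307; C₋=(-4.6997,-2.3054) cross=-31.307
  mode + wants cross > 0 → take C=(-3.1073,5.5214) (cross=31.307)
ex = (C−B)/|BC| = (0.1437,0.9896); ey = (-0.9896,0.1437)
P = B + -1.03·ex + 3.00·ey = (-6.7989,0.9746)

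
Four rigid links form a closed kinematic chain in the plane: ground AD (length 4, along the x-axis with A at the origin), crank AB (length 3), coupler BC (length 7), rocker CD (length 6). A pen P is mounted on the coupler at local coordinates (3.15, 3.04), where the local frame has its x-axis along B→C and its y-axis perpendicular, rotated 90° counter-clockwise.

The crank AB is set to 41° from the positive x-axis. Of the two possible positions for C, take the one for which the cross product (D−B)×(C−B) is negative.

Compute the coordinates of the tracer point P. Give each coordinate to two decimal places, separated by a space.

A=(0,0), D=(4.00,0)
B = A + 3.00·(cos41°, sin41°) = (2.2641, 1.9682)
|BD| = 2.6243
circle(B,7.00) ∩ circle(D,6.00): a=3.7890, h=5.8859
  candidates: C₊=(9.1847,3.0198) cross=15.446; C₋=(0.3561,-4.7668) cross=-15.446
  mode - wants cross < 0 → take C=(0.3561,-4.7668) (cross=-15.446)
ex = (C−B)/|BC| = (-0.2726,-0.9621); ey = (0.9621,-0.2726)
P = B + 3.15·ex + 3.04·ey = (4.3304,-1.8912)

4.33 -1.89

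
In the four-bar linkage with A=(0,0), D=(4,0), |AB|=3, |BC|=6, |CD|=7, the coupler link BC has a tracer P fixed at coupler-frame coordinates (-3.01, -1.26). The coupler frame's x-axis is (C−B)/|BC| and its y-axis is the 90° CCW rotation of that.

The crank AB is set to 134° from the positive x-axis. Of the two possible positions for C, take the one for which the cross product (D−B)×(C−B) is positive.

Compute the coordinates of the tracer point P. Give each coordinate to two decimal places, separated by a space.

A=(0,0), D=(4.00,0)
B = A + 3.00·(cos134°, sin134°) = (-2.0840, 2.1580)
|BD| = 6.4554
circle(B,6.00) ∩ circle(D,7.00): a=2.2208, h=5.5739
  candidates: C₊=(1.8724,6.6688) cross=35.981; C₋=(-1.8543,-3.8376) cross=-35.981
  mode + wants cross > 0 → take C=(1.8724,6.6688) (cross=35.981)
ex = (C−B)/|BC| = (0.6594,0.7518); ey = (-0.7518,0.6594)
P = B + -3.01·ex + -1.26·ey = (-3.1215,-0.9357)

-3.12 -0.94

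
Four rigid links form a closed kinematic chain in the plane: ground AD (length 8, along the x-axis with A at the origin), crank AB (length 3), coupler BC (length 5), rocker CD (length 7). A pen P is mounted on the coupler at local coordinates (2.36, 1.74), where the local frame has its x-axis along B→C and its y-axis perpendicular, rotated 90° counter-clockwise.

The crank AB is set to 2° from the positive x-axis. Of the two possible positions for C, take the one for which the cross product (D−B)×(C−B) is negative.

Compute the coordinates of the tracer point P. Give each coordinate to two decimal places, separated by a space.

4.74 -2.26

A=(0,0), D=(8.00,0)
B = A + 3.00·(cos2°, sin2°) = (2.9982, 0.1047)
|BD| = 5.0029
circle(B,5.00) ∩ circle(D,7.00): a=0.1029, h=4.9989
  candidates: C₊=(3.2056,5.1004) cross=25.009; C₋=(2.9964,-4.8953) cross=-25.009
  mode - wants cross < 0 → take C=(2.9964,-4.8953) (cross=-25.009)
ex = (C−B)/|BC| = (-0.0004,-1.0000); ey = (1.0000,-0.0004)
P = B + 2.36·ex + 1.74·ey = (4.7373,-2.2559)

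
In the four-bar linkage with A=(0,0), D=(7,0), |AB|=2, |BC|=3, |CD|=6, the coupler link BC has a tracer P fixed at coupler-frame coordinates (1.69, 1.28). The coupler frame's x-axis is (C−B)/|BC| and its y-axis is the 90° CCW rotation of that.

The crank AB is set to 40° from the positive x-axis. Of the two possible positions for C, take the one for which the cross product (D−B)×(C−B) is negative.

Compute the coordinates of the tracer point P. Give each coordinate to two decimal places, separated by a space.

A=(0,0), D=(7.00,0)
B = A + 2.00·(cos40°, sin40°) = (1.5321, 1.2856)
|BD| = 5.6170
circle(B,3.00) ∩ circle(D,6.00): a=0.4051, h=2.9725
  candidates: C₊=(2.6068,4.0865) cross=16.697; C₋=(1.2461,-1.7008) cross=-16.697
  mode - wants cross < 0 → take C=(1.2461,-1.7008) (cross=-16.697)
ex = (C−B)/|BC| = (-0.0953,-0.9954); ey = (0.9954,-0.0953)
P = B + 1.69·ex + 1.28·ey = (2.6452,-0.5188)

2.65 -0.52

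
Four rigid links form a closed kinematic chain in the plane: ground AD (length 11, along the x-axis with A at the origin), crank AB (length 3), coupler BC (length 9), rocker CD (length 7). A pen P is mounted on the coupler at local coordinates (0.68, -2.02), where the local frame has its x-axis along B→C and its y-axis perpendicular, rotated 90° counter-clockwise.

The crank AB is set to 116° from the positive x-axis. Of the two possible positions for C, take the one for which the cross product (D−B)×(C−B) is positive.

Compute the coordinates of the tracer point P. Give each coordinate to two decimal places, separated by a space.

A=(0,0), D=(11.00,0)
B = A + 3.00·(cos116°, sin116°) = (-1.3151, 2.6964)
|BD| = 12.6068
circle(B,9.00) ∩ circle(D,7.00): a=7.5726, h=4.8638
  candidates: C₊=(7.1225,5.8279) cross=61.317; C₋=(5.0420,-3.6745) cross=-61.317
  mode + wants cross > 0 → take C=(7.1225,5.8279) (cross=61.317)
ex = (C−B)/|BC| = (0.9375,0.3480); ey = (-0.3480,0.9375)
P = B + 0.68·ex + -2.02·ey = (0.0253,1.0392)

0.03 1.04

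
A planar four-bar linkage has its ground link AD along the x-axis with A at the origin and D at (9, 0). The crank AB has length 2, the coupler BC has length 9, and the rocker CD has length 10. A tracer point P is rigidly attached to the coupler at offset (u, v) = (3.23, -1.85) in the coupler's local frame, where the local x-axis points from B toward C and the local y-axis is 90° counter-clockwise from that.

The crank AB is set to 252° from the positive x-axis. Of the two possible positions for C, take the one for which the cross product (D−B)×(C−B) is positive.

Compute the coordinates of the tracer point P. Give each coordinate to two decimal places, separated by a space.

A=(0,0), D=(9.00,0)
B = A + 2.00·(cos252°, sin252°) = (-0.6180, -1.9021)
|BD| = 9.8043
circle(B,9.00) ∩ circle(D,10.00): a=3.9332, h=8.0951
  candidates: C₊=(1.6699,6.8022) cross=79.367; C₋=(4.8109,-9.0803) cross=-79.367
  mode + wants cross > 0 → take C=(1.6699,6.8022) (cross=79.367)
ex = (C−B)/|BC| = (0.2542,0.9671); ey = (-0.9671,0.2542)
P = B + 3.23·ex + -1.85·ey = (1.9923,0.7515)

1.99 0.75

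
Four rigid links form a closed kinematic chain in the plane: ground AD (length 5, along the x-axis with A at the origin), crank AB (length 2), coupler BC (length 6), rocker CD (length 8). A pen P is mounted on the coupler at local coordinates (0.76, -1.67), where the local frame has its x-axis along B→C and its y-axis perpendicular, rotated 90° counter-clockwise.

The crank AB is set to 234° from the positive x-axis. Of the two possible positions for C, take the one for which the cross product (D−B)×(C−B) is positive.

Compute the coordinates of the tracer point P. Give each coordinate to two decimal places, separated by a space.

0.42 -0.71

A=(0,0), D=(5.00,0)
B = A + 2.00·(cos234°, sin234°) = (-1.1756, -1.6180)
|BD| = 6.3840
circle(B,6.00) ∩ circle(D,8.00): a=0.9990, h=5.9162
  candidates: C₊=(-1.7086,4.3582) cross=37.769; C₋=(1.2903,-7.0879) cross=-37.769
  mode + wants cross > 0 → take C=(-1.7086,4.3582) (cross=37.769)
ex = (C−B)/|BC| = (-0.0888,0.9960); ey = (-0.9960,-0.0888)
P = B + 0.76·ex + -1.67·ey = (0.4203,-0.7127)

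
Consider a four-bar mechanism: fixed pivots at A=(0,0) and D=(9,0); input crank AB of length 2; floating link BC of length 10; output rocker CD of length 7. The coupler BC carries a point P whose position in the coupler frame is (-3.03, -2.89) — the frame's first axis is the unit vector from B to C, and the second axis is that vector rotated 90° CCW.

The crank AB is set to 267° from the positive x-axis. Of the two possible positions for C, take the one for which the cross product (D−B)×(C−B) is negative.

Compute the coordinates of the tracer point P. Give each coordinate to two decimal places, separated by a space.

A=(0,0), D=(9.00,0)
B = A + 2.00·(cos267°, sin267°) = (-0.1047, -1.9973)
|BD| = 9.3212
circle(B,10.00) ∩ circle(D,7.00): a=7.3963, h=6.7301
  candidates: C₊=(5.6778,6.1614) cross=62.733; C₋=(8.5619,-6.9863) cross=-62.733
  mode - wants cross < 0 → take C=(8.5619,-6.9863) (cross=-62.733)
ex = (C−B)/|BC| = (0.8667,-0.4989); ey = (0.4989,0.8667)
P = B + -3.03·ex + -2.89·ey = (-4.1725,-2.9902)

-4.17 -2.99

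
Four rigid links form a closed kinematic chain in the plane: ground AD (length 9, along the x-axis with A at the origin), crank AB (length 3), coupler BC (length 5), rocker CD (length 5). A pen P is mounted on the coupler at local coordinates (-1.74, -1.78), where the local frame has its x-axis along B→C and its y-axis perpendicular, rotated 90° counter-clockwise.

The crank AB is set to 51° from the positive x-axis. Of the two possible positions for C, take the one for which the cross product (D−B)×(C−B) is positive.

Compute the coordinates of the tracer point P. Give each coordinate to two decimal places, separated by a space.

1.00 0.01

A=(0,0), D=(9.00,0)
B = A + 3.00·(cos51°, sin51°) = (1.8880, 2.3314)
|BD| = 7.4844
circle(B,5.00) ∩ circle(D,5.00): a=3.7422, h=3.3160
  candidates: C₊=(6.4769,4.3167) cross=24.818; C₋=(4.4110,-1.9853) cross=-24.818
  mode + wants cross > 0 → take C=(6.4769,4.3167) (cross=24.818)
ex = (C−B)/|BC| = (0.9178,0.3971); ey = (-0.3971,0.9178)
P = B + -1.74·ex + -1.78·ey = (0.9978,0.0069)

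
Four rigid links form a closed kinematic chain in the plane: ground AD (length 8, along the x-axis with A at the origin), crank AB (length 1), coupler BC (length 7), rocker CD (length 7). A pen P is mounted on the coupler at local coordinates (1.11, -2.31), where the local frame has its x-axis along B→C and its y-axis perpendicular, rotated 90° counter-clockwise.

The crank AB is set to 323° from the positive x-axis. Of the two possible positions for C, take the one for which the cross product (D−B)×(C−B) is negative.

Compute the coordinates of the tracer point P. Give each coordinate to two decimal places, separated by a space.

-0.42 -2.85

A=(0,0), D=(8.00,0)
B = A + 1.00·(cos323°, sin323°) = (0.7986, -0.6018)
|BD| = 7.2265
circle(B,7.00) ∩ circle(D,7.00): a=3.6132, h=5.9954
  candidates: C₊=(3.9000,5.6736) cross=43.325; C₋=(4.8986,-6.2755) cross=-43.325
  mode - wants cross < 0 → take C=(4.8986,-6.2755) (cross=-43.325)
ex = (C−B)/|BC| = (0.5857,-0.8105); ey = (0.8105,0.5857)
P = B + 1.11·ex + -2.31·ey = (-0.4235,-2.8545)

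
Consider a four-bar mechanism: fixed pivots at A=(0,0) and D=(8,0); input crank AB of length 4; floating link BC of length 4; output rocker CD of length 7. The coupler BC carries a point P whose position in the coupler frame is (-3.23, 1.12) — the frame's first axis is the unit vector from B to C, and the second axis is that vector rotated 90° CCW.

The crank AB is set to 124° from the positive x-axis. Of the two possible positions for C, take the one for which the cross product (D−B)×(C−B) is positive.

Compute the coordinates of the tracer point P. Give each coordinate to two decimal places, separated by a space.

A=(0,0), D=(8.00,0)
B = A + 4.00·(cos124°, sin124°) = (-2.2368, 3.3162)
|BD| = 10.7605
circle(B,4.00) ∩ circle(D,7.00): a=3.8469, h=1.0962
  candidates: C₊=(1.7607,3.1735) cross=11.796; C₋=(1.0850,1.0878) cross=-11.796
  mode + wants cross > 0 → take C=(1.7607,3.1735) (cross=11.796)
ex = (C−B)/|BC| = (0.9994,-0.0357); ey = (0.0357,0.9994)
P = B + -3.23·ex + 1.12·ey = (-5.4248,4.5507)

-5.42 4.55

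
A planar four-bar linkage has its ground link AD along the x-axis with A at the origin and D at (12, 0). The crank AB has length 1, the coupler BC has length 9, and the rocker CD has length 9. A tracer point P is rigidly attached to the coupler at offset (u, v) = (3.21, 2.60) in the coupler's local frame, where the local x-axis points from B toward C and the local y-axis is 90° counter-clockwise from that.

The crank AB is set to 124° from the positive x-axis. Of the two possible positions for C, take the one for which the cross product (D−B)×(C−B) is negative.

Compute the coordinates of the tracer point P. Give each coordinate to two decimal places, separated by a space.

3.50 0.08

A=(0,0), D=(12.00,0)
B = A + 1.00·(cos124°, sin124°) = (-0.5592, 0.8290)
|BD| = 12.5865
circle(B,9.00) ∩ circle(D,9.00): a=6.2933, h=6.4339
  candidates: C₊=(6.1442,6.8344) cross=80.980; C₋=(5.2966,-6.0054) cross=-80.980
  mode - wants cross < 0 → take C=(5.2966,-6.0054) (cross=-80.980)
ex = (C−B)/|BC| = (0.6506,-0.7594); ey = (0.7594,0.6506)
P = B + 3.21·ex + 2.60·ey = (3.5038,0.0831)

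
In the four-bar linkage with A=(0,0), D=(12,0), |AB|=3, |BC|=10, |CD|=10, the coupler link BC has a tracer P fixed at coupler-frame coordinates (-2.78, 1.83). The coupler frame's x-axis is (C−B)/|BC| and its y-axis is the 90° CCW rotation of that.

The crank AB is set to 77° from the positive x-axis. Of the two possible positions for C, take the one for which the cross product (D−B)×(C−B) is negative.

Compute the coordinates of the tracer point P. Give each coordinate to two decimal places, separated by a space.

A=(0,0), D=(12.00,0)
B = A + 3.00·(cos77°, sin77°) = (0.6749, 2.9231)
|BD| = 11.6963
circle(B,10.00) ∩ circle(D,10.00): a=5.8482, h=8.1117
  candidates: C₊=(8.3647,9.3158) cross=94.877; C₋=(4.3102,-6.3927) cross=-94.877
  mode - wants cross < 0 → take C=(4.3102,-6.3927) (cross=-94.877)
ex = (C−B)/|BC| = (0.3635,-0.9316); ey = (0.9316,0.3635)
P = B + -2.78·ex + 1.83·ey = (1.3690,6.1782)

1.37 6.18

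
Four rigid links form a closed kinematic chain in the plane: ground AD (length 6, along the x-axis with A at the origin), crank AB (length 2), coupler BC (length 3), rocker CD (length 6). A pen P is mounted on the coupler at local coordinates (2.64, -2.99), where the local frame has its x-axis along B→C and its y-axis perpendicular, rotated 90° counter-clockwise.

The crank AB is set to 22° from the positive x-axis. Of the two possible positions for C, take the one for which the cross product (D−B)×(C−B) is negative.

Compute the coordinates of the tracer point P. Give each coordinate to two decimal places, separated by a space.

-2.08 0.08

A=(0,0), D=(6.00,0)
B = A + 2.00·(cos22°, sin22°) = (1.8544, 0.7492)
|BD| = 4.2128
circle(B,3.00) ∩ circle(D,6.00): a=-1.0981, h=2.7918
  candidates: C₊=(1.2702,3.6918) cross=11.761; C₋=(0.2772,-1.8028) cross=-11.761
  mode - wants cross < 0 → take C=(0.2772,-1.8028) (cross=-11.761)
ex = (C−B)/|BC| = (-0.5257,-0.8507); ey = (0.8507,-0.5257)
P = B + 2.64·ex + -2.99·ey = (-2.0770,0.0753)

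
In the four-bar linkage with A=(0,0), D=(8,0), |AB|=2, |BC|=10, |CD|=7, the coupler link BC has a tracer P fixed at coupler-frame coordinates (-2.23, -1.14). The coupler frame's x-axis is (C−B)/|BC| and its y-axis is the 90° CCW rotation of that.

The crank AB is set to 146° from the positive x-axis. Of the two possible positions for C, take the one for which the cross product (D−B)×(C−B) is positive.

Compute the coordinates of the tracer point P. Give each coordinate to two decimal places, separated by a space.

-2.83 -1.09

A=(0,0), D=(8.00,0)
B = A + 2.00·(cos146°, sin146°) = (-1.6581, 1.1184)
|BD| = 9.7226
circle(B,10.00) ∩ circle(D,7.00): a=7.4841, h=6.6324
  candidates: C₊=(6.5392,6.8459) cross=64.484; C₋=(5.0134,-6.3309) cross=-64.484
  mode + wants cross > 0 → take C=(6.5392,6.8459) (cross=64.484)
ex = (C−B)/|BC| = (0.8197,0.5727); ey = (-0.5727,0.8197)
P = B + -2.23·ex + -1.14·ey = (-2.8331,-1.0933)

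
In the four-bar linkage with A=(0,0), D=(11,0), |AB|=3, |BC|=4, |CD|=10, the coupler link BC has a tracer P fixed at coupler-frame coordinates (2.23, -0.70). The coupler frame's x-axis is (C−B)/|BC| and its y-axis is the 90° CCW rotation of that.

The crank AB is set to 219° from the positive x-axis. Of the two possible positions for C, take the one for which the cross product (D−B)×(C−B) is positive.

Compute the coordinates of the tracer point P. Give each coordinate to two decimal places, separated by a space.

-0.09 -1.24

A=(0,0), D=(11.00,0)
B = A + 3.00·(cos219°, sin219°) = (-2.3314, -1.8880)
|BD| = 13.4645
circle(B,4.00) ∩ circle(D,10.00): a=3.6129, h=1.7167
  candidates: C₊=(1.0051,0.3183) cross=23.114; C₋=(1.4865,-3.0811) cross=-23.114
  mode + wants cross > 0 → take C=(1.0051,0.3183) (cross=23.114)
ex = (C−B)/|BC| = (0.8341,0.5516); ey = (-0.5516,0.8341)
P = B + 2.23·ex + -0.70·ey = (-0.0852,-1.2418)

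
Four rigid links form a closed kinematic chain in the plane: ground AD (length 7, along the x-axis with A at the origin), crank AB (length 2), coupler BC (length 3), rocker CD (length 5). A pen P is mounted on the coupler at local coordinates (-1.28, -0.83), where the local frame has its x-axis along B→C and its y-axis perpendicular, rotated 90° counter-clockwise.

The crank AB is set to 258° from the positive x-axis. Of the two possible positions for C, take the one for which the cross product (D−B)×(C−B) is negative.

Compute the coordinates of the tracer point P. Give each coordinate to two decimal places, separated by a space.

-1.78 -2.63

A=(0,0), D=(7.00,0)
B = A + 2.00·(cos258°, sin258°) = (-0.4158, -1.9563)
|BD| = 7.6695
circle(B,3.00) ∩ circle(D,5.00): a=2.7917, h=1.0984
  candidates: C₊=(2.0033,-0.1821) cross=8.425; C₋=(2.5637,-2.3063) cross=-8.425
  mode - wants cross < 0 → take C=(2.5637,-2.3063) (cross=-8.425)
ex = (C−B)/|BC| = (0.9932,-0.1167); ey = (0.1167,0.9932)
P = B + -1.28·ex + -0.83·ey = (-1.7839,-2.6313)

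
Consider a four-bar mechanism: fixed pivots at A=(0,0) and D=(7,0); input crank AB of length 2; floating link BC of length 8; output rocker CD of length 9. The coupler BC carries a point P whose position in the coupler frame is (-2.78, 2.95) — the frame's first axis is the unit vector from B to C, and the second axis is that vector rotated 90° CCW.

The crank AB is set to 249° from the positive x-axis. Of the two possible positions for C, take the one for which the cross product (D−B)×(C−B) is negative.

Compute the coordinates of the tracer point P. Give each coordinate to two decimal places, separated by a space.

0.12 2.10

A=(0,0), D=(7.00,0)
B = A + 2.00·(cos249°, sin249°) = (-0.7167, -1.8672)
|BD| = 7.9394
circle(B,8.00) ∩ circle(D,9.00): a=2.8991, h=7.4562
  candidates: C₊=(0.3475,6.0617) cross=59.198; C₋=(3.8546,-8.4325) cross=-59.198
  mode - wants cross < 0 → take C=(3.8546,-8.4325) (cross=-59.198)
ex = (C−B)/|BC| = (0.5714,-0.8207); ey = (0.8207,0.5714)
P = B + -2.78·ex + 2.95·ey = (0.1157,2.1000)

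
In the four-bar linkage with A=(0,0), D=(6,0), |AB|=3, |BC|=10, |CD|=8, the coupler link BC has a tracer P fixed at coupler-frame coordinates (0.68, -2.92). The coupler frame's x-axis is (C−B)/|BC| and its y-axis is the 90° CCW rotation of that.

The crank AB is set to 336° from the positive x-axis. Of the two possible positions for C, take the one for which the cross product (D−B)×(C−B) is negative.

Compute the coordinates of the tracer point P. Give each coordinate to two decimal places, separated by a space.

2.08 -4.15

A=(0,0), D=(6.00,0)
B = A + 3.00·(cos336°, sin336°) = (2.7406, -1.2202)
|BD| = 3.4803
circle(B,10.00) ∩ circle(D,8.00): a=6.9121, h=7.2265
  candidates: C₊=(6.6803,7.9710) cross=25.150; C₋=(11.7477,-5.5646) cross=-25.150
  mode - wants cross < 0 → take C=(11.7477,-5.5646) (cross=-25.150)
ex = (C−B)/|BC| = (0.9007,-0.4344); ey = (0.4344,0.9007)
P = B + 0.68·ex + -2.92·ey = (2.0846,-4.1457)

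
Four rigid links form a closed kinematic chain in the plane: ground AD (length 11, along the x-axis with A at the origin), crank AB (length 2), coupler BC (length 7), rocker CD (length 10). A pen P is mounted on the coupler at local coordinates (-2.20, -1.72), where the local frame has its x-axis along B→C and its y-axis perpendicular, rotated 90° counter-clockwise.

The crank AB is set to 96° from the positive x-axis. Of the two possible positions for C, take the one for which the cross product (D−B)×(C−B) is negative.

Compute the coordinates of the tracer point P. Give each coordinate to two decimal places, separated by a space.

A=(0,0), D=(11.00,0)
B = A + 2.00·(cos96°, sin96°) = (-0.2091, 1.9890)
|BD| = 11.3842
circle(B,7.00) ∩ circle(D,10.00): a=3.4521, h=6.0896
  candidates: C₊=(4.2539,7.3818) cross=69.325; C₋=(2.1260,-4.6100) cross=-69.325
  mode - wants cross < 0 → take C=(2.1260,-4.6100) (cross=-69.325)
ex = (C−B)/|BC| = (0.3336,-0.9427); ey = (0.9427,0.3336)
P = B + -2.20·ex + -1.72·ey = (-2.5644,3.4893)

-2.56 3.49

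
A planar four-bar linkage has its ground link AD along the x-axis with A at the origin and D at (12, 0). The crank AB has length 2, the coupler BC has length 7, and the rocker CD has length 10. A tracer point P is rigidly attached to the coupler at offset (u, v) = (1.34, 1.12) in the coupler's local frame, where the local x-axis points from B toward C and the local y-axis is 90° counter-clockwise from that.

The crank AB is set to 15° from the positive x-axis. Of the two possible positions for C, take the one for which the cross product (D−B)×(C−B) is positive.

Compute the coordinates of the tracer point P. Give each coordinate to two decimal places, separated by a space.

1.45 2.20

A=(0,0), D=(12.00,0)
B = A + 2.00·(cos15°, sin15°) = (1.9319, 0.5176)
|BD| = 10.0814
circle(B,7.00) ∩ circle(D,10.00): a=2.5113, h=6.5340
  candidates: C₊=(4.7754,6.9141) cross=65.872; C₋=(4.1044,-6.1367) cross=-65.872
  mode + wants cross > 0 → take C=(4.7754,6.9141) (cross=65.872)
ex = (C−B)/|BC| = (0.4062,0.9138); ey = (-0.9138,0.4062)
P = B + 1.34·ex + 1.12·ey = (1.4527,2.1971)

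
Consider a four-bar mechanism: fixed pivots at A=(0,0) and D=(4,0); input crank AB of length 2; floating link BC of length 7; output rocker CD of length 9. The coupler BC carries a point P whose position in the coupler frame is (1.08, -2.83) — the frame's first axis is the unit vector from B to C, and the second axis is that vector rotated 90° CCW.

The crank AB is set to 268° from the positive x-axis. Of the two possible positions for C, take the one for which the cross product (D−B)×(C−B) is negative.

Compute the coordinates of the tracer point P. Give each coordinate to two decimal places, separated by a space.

-2.50 -3.81

A=(0,0), D=(4.00,0)
B = A + 2.00·(cos268°, sin268°) = (-0.0698, -1.9988)
|BD| = 4.5341
circle(B,7.00) ∩ circle(D,9.00): a=-1.2617, h=6.8854
  candidates: C₊=(-4.2376,3.6252) cross=31.219; C₋=(1.8330,-8.7352) cross=-31.219
  mode - wants cross < 0 → take C=(1.8330,-8.7352) (cross=-31.219)
ex = (C−B)/|BC| = (0.2718,-0.9623); ey = (0.9623,0.2718)
P = B + 1.08·ex + -2.83·ey = (-2.4997,-3.8074)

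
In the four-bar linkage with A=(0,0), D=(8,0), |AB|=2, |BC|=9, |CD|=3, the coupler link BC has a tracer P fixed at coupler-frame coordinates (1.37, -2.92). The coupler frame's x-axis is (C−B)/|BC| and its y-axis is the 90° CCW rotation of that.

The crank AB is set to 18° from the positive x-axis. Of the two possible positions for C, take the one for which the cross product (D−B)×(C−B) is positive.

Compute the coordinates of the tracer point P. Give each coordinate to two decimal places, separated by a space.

A=(0,0), D=(8.00,0)
B = A + 2.00·(cos18°, sin18°) = (1.9021, 0.6180)
|BD| = 6.1291
circle(B,9.00) ∩ circle(D,3.00): a=8.9382, h=1.0533
  candidates: C₊=(10.9009,0.7646) cross=6.456; C₋=(10.6885,-1.3311) cross=-6.456
  mode + wants cross > 0 → take C=(10.9009,0.7646) (cross=6.456)
ex = (C−B)/|BC| = (0.9999,0.0163); ey = (-0.0163,0.9999)
P = B + 1.37·ex + -2.92·ey = (3.3195,-2.2793)

3.32 -2.28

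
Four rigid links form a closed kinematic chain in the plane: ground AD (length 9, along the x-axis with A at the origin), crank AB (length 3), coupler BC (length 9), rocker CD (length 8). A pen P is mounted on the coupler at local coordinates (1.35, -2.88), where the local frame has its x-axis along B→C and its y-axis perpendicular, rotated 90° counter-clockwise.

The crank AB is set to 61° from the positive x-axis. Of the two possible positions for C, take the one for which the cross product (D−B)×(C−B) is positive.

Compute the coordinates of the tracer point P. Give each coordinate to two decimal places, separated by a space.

A=(0,0), D=(9.00,0)
B = A + 3.00·(cos61°, sin61°) = (1.4544, 2.6239)
|BD| = 7.9888
circle(B,9.00) ∩ circle(D,8.00): a=5.0584, h=7.4440
  candidates: C₊=(8.6771,7.9935) cross=59.468; C₋=(3.7873,-6.0685) cross=-59.468
  mode + wants cross > 0 → take C=(8.6771,7.9935) (cross=59.468)
ex = (C−B)/|BC| = (0.8025,0.5966); ey = (-0.5966,0.8025)
P = B + 1.35·ex + -2.88·ey = (4.2561,1.1180)

4.26 1.12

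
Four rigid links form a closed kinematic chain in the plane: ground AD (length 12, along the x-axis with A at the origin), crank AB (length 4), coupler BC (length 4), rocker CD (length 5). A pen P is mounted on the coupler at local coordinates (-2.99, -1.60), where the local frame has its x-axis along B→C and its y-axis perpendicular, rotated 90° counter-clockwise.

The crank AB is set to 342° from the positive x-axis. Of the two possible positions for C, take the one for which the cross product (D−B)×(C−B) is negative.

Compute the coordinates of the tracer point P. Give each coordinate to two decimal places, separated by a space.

A=(0,0), D=(12.00,0)
B = A + 4.00·(cos342°, sin342°) = (3.8042, -1.2361)
|BD| = 8.2885
circle(B,4.00) ∩ circle(D,5.00): a=3.6013, h=1.7409
  candidates: C₊=(7.1056,1.0224) cross=14.429; C₋=(7.6249,-2.4204) cross=-14.429
  mode - wants cross < 0 → take C=(7.6249,-2.4204) (cross=-14.429)
ex = (C−B)/|BC| = (0.9552,-0.2961); ey = (0.2961,0.9552)
P = B + -2.99·ex + -1.60·ey = (0.4746,-1.8790)

0.47 -1.88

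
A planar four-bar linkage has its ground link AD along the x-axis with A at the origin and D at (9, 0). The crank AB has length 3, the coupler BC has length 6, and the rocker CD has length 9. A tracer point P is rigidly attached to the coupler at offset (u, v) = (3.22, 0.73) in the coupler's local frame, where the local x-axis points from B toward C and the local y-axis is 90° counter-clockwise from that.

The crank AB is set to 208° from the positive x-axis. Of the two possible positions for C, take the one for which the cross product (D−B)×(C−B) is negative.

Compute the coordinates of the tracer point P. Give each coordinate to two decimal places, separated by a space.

0.23 -3.02

A=(0,0), D=(9.00,0)
B = A + 3.00·(cos208°, sin208°) = (-2.6488, -1.4084)
|BD| = 11.7337
circle(B,6.00) ∩ circle(D,9.00): a=3.9493, h=4.5170
  candidates: C₊=(0.7297,3.5500) cross=53.001; C₋=(1.8141,-5.4187) cross=-53.001
  mode - wants cross < 0 → take C=(1.8141,-5.4187) (cross=-53.001)
ex = (C−B)/|BC| = (0.7438,-0.6684); ey = (0.6684,0.7438)
P = B + 3.22·ex + 0.73·ey = (0.2342,-3.0176)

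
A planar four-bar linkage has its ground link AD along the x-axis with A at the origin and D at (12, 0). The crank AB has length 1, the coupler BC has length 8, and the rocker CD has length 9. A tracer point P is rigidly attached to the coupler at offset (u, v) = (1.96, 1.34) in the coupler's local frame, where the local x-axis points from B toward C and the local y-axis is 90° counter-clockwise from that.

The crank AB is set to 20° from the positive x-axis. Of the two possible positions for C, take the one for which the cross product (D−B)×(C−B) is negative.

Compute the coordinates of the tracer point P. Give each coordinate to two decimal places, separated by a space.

3.16 -0.50

A=(0,0), D=(12.00,0)
B = A + 1.00·(cos20°, sin20°) = (0.9397, 0.3420)
|BD| = 11.0656
circle(B,8.00) ∩ circle(D,9.00): a=4.7647, h=6.4264
  candidates: C₊=(5.9007,6.6180) cross=71.111; C₋=(5.5034,-6.2285) cross=-71.111
  mode - wants cross < 0 → take C=(5.5034,-6.2285) (cross=-71.111)
ex = (C−B)/|BC| = (0.5705,-0.8213); ey = (0.8213,0.5705)
P = B + 1.96·ex + 1.34·ey = (3.1584,-0.5033)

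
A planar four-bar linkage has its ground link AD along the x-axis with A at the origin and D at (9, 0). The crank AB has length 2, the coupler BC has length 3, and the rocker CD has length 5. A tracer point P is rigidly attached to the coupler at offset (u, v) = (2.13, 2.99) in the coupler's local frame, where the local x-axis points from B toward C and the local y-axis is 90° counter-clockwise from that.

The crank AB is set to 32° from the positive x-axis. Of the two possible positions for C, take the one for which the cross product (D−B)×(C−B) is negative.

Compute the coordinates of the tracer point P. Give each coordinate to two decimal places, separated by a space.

5.21 2.11

A=(0,0), D=(9.00,0)
B = A + 2.00·(cos32°, sin32°) = (1.6961, 1.0598)
|BD| = 7.3804
circle(B,3.00) ∩ circle(D,5.00): a=2.6062, h=1.4858
  candidates: C₊=(4.4887,2.1559) cross=10.965; C₋=(4.0620,-0.7848) cross=-10.965
  mode - wants cross < 0 → take C=(4.0620,-0.7848) (cross=-10.965)
ex = (C−B)/|BC| = (0.7886,-0.6149); ey = (0.6149,0.7886)
P = B + 2.13·ex + 2.99·ey = (5.2143,2.1081)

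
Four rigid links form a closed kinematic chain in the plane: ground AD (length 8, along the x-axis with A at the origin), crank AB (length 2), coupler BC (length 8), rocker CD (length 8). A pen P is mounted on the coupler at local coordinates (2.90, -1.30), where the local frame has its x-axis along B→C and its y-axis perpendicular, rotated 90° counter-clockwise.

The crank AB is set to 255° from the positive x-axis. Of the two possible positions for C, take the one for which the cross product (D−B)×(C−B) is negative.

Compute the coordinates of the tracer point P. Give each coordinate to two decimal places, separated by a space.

0.66 -4.88

A=(0,0), D=(8.00,0)
B = A + 2.00·(cos255°, sin255°) = (-0.5176, -1.9319)
|BD| = 8.7340
circle(B,8.00) ∩ circle(D,8.00): a=4.3670, h=6.7029
  candidates: C₊=(2.2586,5.5710) cross=58.543; C₋=(5.2238,-7.5028) cross=-58.543
  mode - wants cross < 0 → take C=(5.2238,-7.5028) (cross=-58.543)
ex = (C−B)/|BC| = (0.7177,-0.6964); ey = (0.6964,0.7177)
P = B + 2.90·ex + -1.30·ey = (0.6583,-4.8843)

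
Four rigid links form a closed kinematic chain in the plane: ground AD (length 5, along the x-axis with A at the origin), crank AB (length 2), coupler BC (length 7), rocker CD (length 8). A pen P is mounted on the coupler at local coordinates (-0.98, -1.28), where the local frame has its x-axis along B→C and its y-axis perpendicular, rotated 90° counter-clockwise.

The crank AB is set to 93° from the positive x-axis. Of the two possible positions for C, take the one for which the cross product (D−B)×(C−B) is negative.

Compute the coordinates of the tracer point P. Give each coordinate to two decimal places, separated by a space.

A=(0,0), D=(5.00,0)
B = A + 2.00·(cos93°, sin93°) = (-0.1047, 1.9973)
|BD| = 5.4815
circle(B,7.00) ∩ circle(D,8.00): a=1.3725, h=6.8641
  candidates: C₊=(3.6745,7.8894) cross=37.626; C₋=(-1.3276,-4.8951) cross=-37.626
  mode - wants cross < 0 → take C=(-1.3276,-4.8951) (cross=-37.626)
ex = (C−B)/|BC| = (-0.1747,-0.9846); ey = (0.9846,-0.1747)
P = B + -0.98·ex + -1.28·ey = (-1.1938,3.1858)

-1.19 3.19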